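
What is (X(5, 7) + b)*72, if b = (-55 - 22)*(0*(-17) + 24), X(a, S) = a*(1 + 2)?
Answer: -131976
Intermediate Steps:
X(a, S) = 3*a (X(a, S) = a*3 = 3*a)
b = -1848 (b = -77*(0 + 24) = -77*24 = -1848)
(X(5, 7) + b)*72 = (3*5 - 1848)*72 = (15 - 1848)*72 = -1833*72 = -131976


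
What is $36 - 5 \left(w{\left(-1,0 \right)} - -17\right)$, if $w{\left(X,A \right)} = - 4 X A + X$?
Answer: $-44$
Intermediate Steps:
$w{\left(X,A \right)} = X - 4 A X$ ($w{\left(X,A \right)} = - 4 A X + X = X - 4 A X$)
$36 - 5 \left(w{\left(-1,0 \right)} - -17\right) = 36 - 5 \left(- (1 - 0) - -17\right) = 36 - 5 \left(- (1 + 0) + 17\right) = 36 - 5 \left(\left(-1\right) 1 + 17\right) = 36 - 5 \left(-1 + 17\right) = 36 - 80 = -44$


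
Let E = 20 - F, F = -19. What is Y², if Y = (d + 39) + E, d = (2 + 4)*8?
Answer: 15876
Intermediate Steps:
d = 48 (d = 6*8 = 48)
E = 39 (E = 20 - 1*(-19) = 20 + 19 = 39)
Y = 126 (Y = (48 + 39) + 39 = 87 + 39 = 126)
Y² = 126² = 15876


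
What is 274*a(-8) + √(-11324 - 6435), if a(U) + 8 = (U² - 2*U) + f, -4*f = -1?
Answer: 39593/2 + I*√17759 ≈ 19797.0 + 133.26*I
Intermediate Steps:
f = ¼ (f = -¼*(-1) = ¼ ≈ 0.25000)
a(U) = -31/4 + U² - 2*U (a(U) = -8 + ((U² - 2*U) + ¼) = -8 + (¼ + U² - 2*U) = -31/4 + U² - 2*U)
274*a(-8) + √(-11324 - 6435) = 274*(-31/4 + (-8)² - 2*(-8)) + √(-11324 - 6435) = 274*(-31/4 + 64 + 16) + √(-17759) = 274*(289/4) + I*√17759 = 39593/2 + I*√17759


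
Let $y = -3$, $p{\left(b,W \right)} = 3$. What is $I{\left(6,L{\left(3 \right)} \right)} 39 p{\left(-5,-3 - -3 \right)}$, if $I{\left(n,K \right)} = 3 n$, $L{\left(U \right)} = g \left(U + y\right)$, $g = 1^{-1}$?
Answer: $2106$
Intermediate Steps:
$g = 1$
$L{\left(U \right)} = -3 + U$ ($L{\left(U \right)} = 1 \left(U - 3\right) = 1 \left(-3 + U\right) = -3 + U$)
$I{\left(6,L{\left(3 \right)} \right)} 39 p{\left(-5,-3 - -3 \right)} = 3 \cdot 6 \cdot 39 \cdot 3 = 18 \cdot 39 \cdot 3 = 702 \cdot 3 = 2106$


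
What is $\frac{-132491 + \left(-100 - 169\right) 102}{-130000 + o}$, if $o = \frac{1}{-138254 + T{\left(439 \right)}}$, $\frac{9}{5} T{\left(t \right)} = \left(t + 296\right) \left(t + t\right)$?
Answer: $\frac{9607196732}{7809312727} \approx 1.2302$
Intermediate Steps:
$T{\left(t \right)} = \frac{10 t \left(296 + t\right)}{9}$ ($T{\left(t \right)} = \frac{5 \left(t + 296\right) \left(t + t\right)}{9} = \frac{5 \left(296 + t\right) 2 t}{9} = \frac{5 \cdot 2 t \left(296 + t\right)}{9} = \frac{10 t \left(296 + t\right)}{9}$)
$o = \frac{3}{660788}$ ($o = \frac{1}{-138254 + \frac{10}{9} \cdot 439 \left(296 + 439\right)} = \frac{1}{-138254 + \frac{10}{9} \cdot 439 \cdot 735} = \frac{1}{-138254 + \frac{1075550}{3}} = \frac{1}{\frac{660788}{3}} = \frac{3}{660788} \approx 4.54 \cdot 10^{-6}$)
$\frac{-132491 + \left(-100 - 169\right) 102}{-130000 + o} = \frac{-132491 + \left(-100 - 169\right) 102}{-130000 + \frac{3}{660788}} = \frac{-132491 - 27438}{- \frac{85902439997}{660788}} = \left(-132491 - 27438\right) \left(- \frac{660788}{85902439997}\right) = \left(-159929\right) \left(- \frac{660788}{85902439997}\right) = \frac{9607196732}{7809312727}$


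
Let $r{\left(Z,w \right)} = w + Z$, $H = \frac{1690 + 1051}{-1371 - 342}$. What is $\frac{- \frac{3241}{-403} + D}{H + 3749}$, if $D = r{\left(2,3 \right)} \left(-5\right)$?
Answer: $- \frac{5853321}{1293488144} \approx -0.0045252$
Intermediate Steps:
$H = - \frac{2741}{1713}$ ($H = \frac{2741}{-1713} = 2741 \left(- \frac{1}{1713}\right) = - \frac{2741}{1713} \approx -1.6001$)
$r{\left(Z,w \right)} = Z + w$
$D = -25$ ($D = \left(2 + 3\right) \left(-5\right) = 5 \left(-5\right) = -25$)
$\frac{- \frac{3241}{-403} + D}{H + 3749} = \frac{- \frac{3241}{-403} - 25}{- \frac{2741}{1713} + 3749} = \frac{\left(-3241\right) \left(- \frac{1}{403}\right) - 25}{\frac{6419296}{1713}} = \left(\frac{3241}{403} - 25\right) \frac{1713}{6419296} = \left(- \frac{6834}{403}\right) \frac{1713}{6419296} = - \frac{5853321}{1293488144}$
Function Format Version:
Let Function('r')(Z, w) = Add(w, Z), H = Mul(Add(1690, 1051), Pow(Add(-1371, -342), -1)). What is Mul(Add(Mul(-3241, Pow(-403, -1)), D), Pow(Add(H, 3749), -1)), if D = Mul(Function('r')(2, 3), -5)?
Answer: Rational(-5853321, 1293488144) ≈ -0.0045252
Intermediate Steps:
H = Rational(-2741, 1713) (H = Mul(2741, Pow(-1713, -1)) = Mul(2741, Rational(-1, 1713)) = Rational(-2741, 1713) ≈ -1.6001)
Function('r')(Z, w) = Add(Z, w)
D = -25 (D = Mul(Add(2, 3), -5) = Mul(5, -5) = -25)
Mul(Add(Mul(-3241, Pow(-403, -1)), D), Pow(Add(H, 3749), -1)) = Mul(Add(Mul(-3241, Pow(-403, -1)), -25), Pow(Add(Rational(-2741, 1713), 3749), -1)) = Mul(Add(Mul(-3241, Rational(-1, 403)), -25), Pow(Rational(6419296, 1713), -1)) = Mul(Add(Rational(3241, 403), -25), Rational(1713, 6419296)) = Mul(Rational(-6834, 403), Rational(1713, 6419296)) = Rational(-5853321, 1293488144)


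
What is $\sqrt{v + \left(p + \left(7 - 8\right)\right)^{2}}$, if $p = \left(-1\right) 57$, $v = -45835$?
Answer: $33 i \sqrt{39} \approx 206.08 i$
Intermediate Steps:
$p = -57$
$\sqrt{v + \left(p + \left(7 - 8\right)\right)^{2}} = \sqrt{-45835 + \left(-57 + \left(7 - 8\right)\right)^{2}} = \sqrt{-45835 + \left(-57 - 1\right)^{2}} = \sqrt{-45835 + \left(-58\right)^{2}} = \sqrt{-45835 + 3364} = \sqrt{-42471} = 33 i \sqrt{39}$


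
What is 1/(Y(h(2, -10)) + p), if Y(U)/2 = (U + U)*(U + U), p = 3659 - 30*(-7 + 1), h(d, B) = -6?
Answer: 1/4127 ≈ 0.00024231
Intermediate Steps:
p = 3839 (p = 3659 - 30*(-6) = 3659 - 1*(-180) = 3659 + 180 = 3839)
Y(U) = 8*U² (Y(U) = 2*((U + U)*(U + U)) = 2*((2*U)*(2*U)) = 2*(4*U²) = 8*U²)
1/(Y(h(2, -10)) + p) = 1/(8*(-6)² + 3839) = 1/(8*36 + 3839) = 1/(288 + 3839) = 1/4127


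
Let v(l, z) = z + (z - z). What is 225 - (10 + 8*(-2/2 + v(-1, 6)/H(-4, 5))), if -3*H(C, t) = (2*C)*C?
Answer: 455/2 ≈ 227.50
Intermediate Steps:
v(l, z) = z (v(l, z) = z + 0 = z)
H(C, t) = -2*C**2/3 (H(C, t) = -2*C*C/3 = -2*C**2/3)
225 - (10 + 8*(-2/2 + v(-1, 6)/H(-4, 5))) = 225 - (10 + 8*(-2/2 + 6/((-2/3*(-4)**2)))) = 225 - (10 + 8*(-2*1/2 + 6/((-2/3*16)))) = 225 - (10 + 8*(-1 + 6/(-32/3))) = 225 - (10 + 8*(-1 + 6*(-3/32))) = 225 - (10 + 8*(-1 - 9/16)) = 225 - (10 + 8*(-25/16)) = 225 - (10 - 25/2) = 225 - 1*(-5/2) = 225 + 5/2 = 455/2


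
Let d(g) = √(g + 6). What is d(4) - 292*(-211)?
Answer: 61612 + √10 ≈ 61615.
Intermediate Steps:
d(g) = √(6 + g)
d(4) - 292*(-211) = √(6 + 4) - 292*(-211) = √10 + 61612 = 61612 + √10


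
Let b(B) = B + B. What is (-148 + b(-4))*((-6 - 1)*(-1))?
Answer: -1092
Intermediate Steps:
b(B) = 2*B
(-148 + b(-4))*((-6 - 1)*(-1)) = (-148 + 2*(-4))*((-6 - 1)*(-1)) = (-148 - 8)*(-7*(-1)) = -156*7 = -1092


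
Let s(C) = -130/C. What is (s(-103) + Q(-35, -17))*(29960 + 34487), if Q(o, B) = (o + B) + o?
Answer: -569131457/103 ≈ -5.5256e+6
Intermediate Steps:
Q(o, B) = B + 2*o (Q(o, B) = (B + o) + o = B + 2*o)
(s(-103) + Q(-35, -17))*(29960 + 34487) = (-130/(-103) + (-17 + 2*(-35)))*(29960 + 34487) = (-130*(-1/103) + (-17 - 70))*64447 = (130/103 - 87)*64447 = -8831/103*64447 = -569131457/103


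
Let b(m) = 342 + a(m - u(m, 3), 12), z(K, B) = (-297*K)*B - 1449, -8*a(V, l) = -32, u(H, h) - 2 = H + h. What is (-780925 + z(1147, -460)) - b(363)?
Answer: 155920420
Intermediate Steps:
u(H, h) = 2 + H + h (u(H, h) = 2 + (H + h) = 2 + H + h)
a(V, l) = 4 (a(V, l) = -1/8*(-32) = 4)
z(K, B) = -1449 - 297*B*K (z(K, B) = -297*B*K - 1449 = -1449 - 297*B*K)
b(m) = 346 (b(m) = 342 + 4 = 346)
(-780925 + z(1147, -460)) - b(363) = (-780925 + (-1449 - 297*(-460)*1147)) - 1*346 = (-780925 + (-1449 + 156703140)) - 346 = (-780925 + 156701691) - 346 = 155920766 - 346 = 155920420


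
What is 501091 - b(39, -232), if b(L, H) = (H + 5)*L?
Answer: 509944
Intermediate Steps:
b(L, H) = L*(5 + H) (b(L, H) = (5 + H)*L = L*(5 + H))
501091 - b(39, -232) = 501091 - 39*(5 - 232) = 501091 - 39*(-227) = 501091 - 1*(-8853) = 501091 + 8853 = 509944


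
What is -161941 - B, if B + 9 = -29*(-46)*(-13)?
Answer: -144590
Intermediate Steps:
B = -17351 (B = -9 - 29*(-46)*(-13) = -9 + 1334*(-13) = -9 - 17342 = -17351)
-161941 - B = -161941 - 1*(-17351) = -161941 + 17351 = -144590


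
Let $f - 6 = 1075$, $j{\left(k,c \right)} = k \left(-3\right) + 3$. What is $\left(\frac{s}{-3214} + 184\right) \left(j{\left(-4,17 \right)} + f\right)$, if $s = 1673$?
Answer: $\frac{323157244}{1607} \approx 2.0109 \cdot 10^{5}$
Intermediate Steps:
$j{\left(k,c \right)} = 3 - 3 k$ ($j{\left(k,c \right)} = - 3 k + 3 = 3 - 3 k$)
$f = 1081$ ($f = 6 + 1075 = 1081$)
$\left(\frac{s}{-3214} + 184\right) \left(j{\left(-4,17 \right)} + f\right) = \left(\frac{1673}{-3214} + 184\right) \left(\left(3 - -12\right) + 1081\right) = \left(1673 \left(- \frac{1}{3214}\right) + 184\right) \left(\left(3 + 12\right) + 1081\right) = \left(- \frac{1673}{3214} + 184\right) \left(15 + 1081\right) = \frac{589703}{3214} \cdot 1096 = \frac{323157244}{1607}$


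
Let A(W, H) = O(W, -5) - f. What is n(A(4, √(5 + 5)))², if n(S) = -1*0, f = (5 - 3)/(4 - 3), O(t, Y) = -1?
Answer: 0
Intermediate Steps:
f = 2 (f = 2/1 = 2*1 = 2)
A(W, H) = -3 (A(W, H) = -1 - 1*2 = -1 - 2 = -3)
n(S) = 0
n(A(4, √(5 + 5)))² = 0² = 0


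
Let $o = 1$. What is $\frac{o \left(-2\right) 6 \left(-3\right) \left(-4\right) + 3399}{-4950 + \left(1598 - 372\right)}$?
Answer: $- \frac{465}{532} \approx -0.87406$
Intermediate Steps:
$\frac{o \left(-2\right) 6 \left(-3\right) \left(-4\right) + 3399}{-4950 + \left(1598 - 372\right)} = \frac{1 \left(-2\right) 6 \left(-3\right) \left(-4\right) + 3399}{-4950 + \left(1598 - 372\right)} = \frac{- 2 \left(\left(-18\right) \left(-4\right)\right) + 3399}{-4950 + \left(1598 - 372\right)} = \frac{\left(-2\right) 72 + 3399}{-4950 + 1226} = \frac{-144 + 3399}{-3724} = 3255 \left(- \frac{1}{3724}\right) = - \frac{465}{532}$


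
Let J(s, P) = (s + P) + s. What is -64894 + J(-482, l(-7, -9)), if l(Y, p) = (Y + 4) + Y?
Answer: -65868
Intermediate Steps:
l(Y, p) = 4 + 2*Y (l(Y, p) = (4 + Y) + Y = 4 + 2*Y)
J(s, P) = P + 2*s (J(s, P) = (P + s) + s = P + 2*s)
-64894 + J(-482, l(-7, -9)) = -64894 + ((4 + 2*(-7)) + 2*(-482)) = -64894 + ((4 - 14) - 964) = -64894 + (-10 - 964) = -64894 - 974 = -65868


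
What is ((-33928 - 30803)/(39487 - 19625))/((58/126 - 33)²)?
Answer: -256917339/83470055000 ≈ -0.0030780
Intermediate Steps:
((-33928 - 30803)/(39487 - 19625))/((58/126 - 33)²) = (-64731/19862)/((58*(1/126) - 33)²) = (-64731*1/19862)/((29/63 - 33)²) = -64731/(19862*((-2050/63)²)) = -64731/(19862*4202500/3969) = -64731/19862*3969/4202500 = -256917339/83470055000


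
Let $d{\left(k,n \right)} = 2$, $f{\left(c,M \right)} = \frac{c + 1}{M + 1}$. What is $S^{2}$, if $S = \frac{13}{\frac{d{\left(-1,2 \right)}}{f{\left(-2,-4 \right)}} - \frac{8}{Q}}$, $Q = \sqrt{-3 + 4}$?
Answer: $\frac{169}{4} \approx 42.25$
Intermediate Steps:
$Q = 1$ ($Q = \sqrt{1} = 1$)
$f{\left(c,M \right)} = \frac{1 + c}{1 + M}$
$S = - \frac{13}{2}$ ($S = \frac{13}{\frac{2}{\frac{1}{1 - 4} \left(1 - 2\right)} - \frac{8}{1}} = \frac{13}{\frac{2}{\frac{1}{-3} \left(-1\right)} - 8} = \frac{13}{\frac{2}{\left(- \frac{1}{3}\right) \left(-1\right)} - 8} = \frac{13}{2 \frac{1}{\frac{1}{3}} - 8} = \frac{13}{2 \cdot 3 - 8} = \frac{13}{6 - 8} = \frac{13}{-2} = 13 \left(- \frac{1}{2}\right) = - \frac{13}{2} \approx -6.5$)
$S^{2} = \left(- \frac{13}{2}\right)^{2} = \frac{169}{4}$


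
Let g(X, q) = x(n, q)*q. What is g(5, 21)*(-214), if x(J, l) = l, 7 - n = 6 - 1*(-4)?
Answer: -94374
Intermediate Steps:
n = -3 (n = 7 - (6 - 1*(-4)) = 7 - (6 + 4) = 7 - 1*10 = 7 - 10 = -3)
g(X, q) = q**2 (g(X, q) = q*q = q**2)
g(5, 21)*(-214) = 21**2*(-214) = 441*(-214) = -94374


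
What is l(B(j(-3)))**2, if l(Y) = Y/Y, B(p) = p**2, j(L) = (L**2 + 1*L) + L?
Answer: 1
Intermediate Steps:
j(L) = L**2 + 2*L (j(L) = (L**2 + L) + L = (L + L**2) + L = L**2 + 2*L)
l(Y) = 1
l(B(j(-3)))**2 = 1**2 = 1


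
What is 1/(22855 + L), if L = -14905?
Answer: 1/7950 ≈ 0.00012579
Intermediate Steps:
1/(22855 + L) = 1/(22855 - 14905) = 1/7950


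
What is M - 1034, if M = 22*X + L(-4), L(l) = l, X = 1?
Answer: -1016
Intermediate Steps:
M = 18 (M = 22*1 - 4 = 22 - 4 = 18)
M - 1034 = 18 - 1034 = -1016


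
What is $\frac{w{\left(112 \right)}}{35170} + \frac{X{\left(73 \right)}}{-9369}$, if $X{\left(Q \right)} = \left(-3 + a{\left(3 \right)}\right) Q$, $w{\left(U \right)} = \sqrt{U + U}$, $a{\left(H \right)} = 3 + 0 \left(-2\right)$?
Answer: $\frac{2 \sqrt{14}}{17585} \approx 0.00042555$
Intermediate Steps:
$a{\left(H \right)} = 3$ ($a{\left(H \right)} = 3 + 0 = 3$)
$w{\left(U \right)} = \sqrt{2} \sqrt{U}$ ($w{\left(U \right)} = \sqrt{2 U} = \sqrt{2} \sqrt{U}$)
$X{\left(Q \right)} = 0$ ($X{\left(Q \right)} = \left(-3 + 3\right) Q = 0 Q = 0$)
$\frac{w{\left(112 \right)}}{35170} + \frac{X{\left(73 \right)}}{-9369} = \frac{\sqrt{2} \sqrt{112}}{35170} + \frac{0}{-9369} = \sqrt{2} \cdot 4 \sqrt{7} \cdot \frac{1}{35170} + 0 \left(- \frac{1}{9369}\right) = 4 \sqrt{14} \cdot \frac{1}{35170} + 0 = \frac{2 \sqrt{14}}{17585} + 0 = \frac{2 \sqrt{14}}{17585}$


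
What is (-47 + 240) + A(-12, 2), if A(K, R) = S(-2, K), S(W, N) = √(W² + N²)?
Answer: 193 + 2*√37 ≈ 205.17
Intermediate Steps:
S(W, N) = √(N² + W²)
A(K, R) = √(4 + K²) (A(K, R) = √(K² + (-2)²) = √(K² + 4) = √(4 + K²))
(-47 + 240) + A(-12, 2) = (-47 + 240) + √(4 + (-12)²) = 193 + √(4 + 144) = 193 + √148 = 193 + 2*√37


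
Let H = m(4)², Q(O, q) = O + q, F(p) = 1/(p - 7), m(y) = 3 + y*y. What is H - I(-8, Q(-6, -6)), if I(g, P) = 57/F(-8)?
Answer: 1216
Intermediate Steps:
m(y) = 3 + y²
F(p) = 1/(-7 + p)
H = 361 (H = (3 + 4²)² = (3 + 16)² = 19² = 361)
I(g, P) = -855 (I(g, P) = 57/(1/(-7 - 8)) = 57/(1/(-15)) = 57/(-1/15) = 57*(-15) = -855)
H - I(-8, Q(-6, -6)) = 361 - 1*(-855) = 361 + 855 = 1216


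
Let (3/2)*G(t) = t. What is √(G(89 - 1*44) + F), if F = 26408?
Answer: √26438 ≈ 162.60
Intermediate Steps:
G(t) = 2*t/3
√(G(89 - 1*44) + F) = √(2*(89 - 1*44)/3 + 26408) = √(2*(89 - 44)/3 + 26408) = √((⅔)*45 + 26408) = √(30 + 26408) = √26438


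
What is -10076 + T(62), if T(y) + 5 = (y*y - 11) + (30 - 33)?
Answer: -6251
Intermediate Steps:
T(y) = -19 + y² (T(y) = -5 + ((y*y - 11) + (30 - 33)) = -5 + ((y² - 11) - 3) = -5 + ((-11 + y²) - 3) = -5 + (-14 + y²) = -19 + y²)
-10076 + T(62) = -10076 + (-19 + 62²) = -10076 + (-19 + 3844) = -10076 + 3825 = -6251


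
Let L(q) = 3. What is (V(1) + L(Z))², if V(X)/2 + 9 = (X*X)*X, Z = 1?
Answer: 169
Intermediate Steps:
V(X) = -18 + 2*X³ (V(X) = -18 + 2*((X*X)*X) = -18 + 2*(X²*X) = -18 + 2*X³)
(V(1) + L(Z))² = ((-18 + 2*1³) + 3)² = ((-18 + 2*1) + 3)² = ((-18 + 2) + 3)² = (-16 + 3)² = (-13)² = 169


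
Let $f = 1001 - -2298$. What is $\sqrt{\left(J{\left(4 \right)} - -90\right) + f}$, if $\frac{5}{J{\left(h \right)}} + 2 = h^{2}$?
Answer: $\frac{\sqrt{664314}}{14} \approx 58.218$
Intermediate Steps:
$J{\left(h \right)} = \frac{5}{-2 + h^{2}}$
$f = 3299$ ($f = 1001 + 2298 = 3299$)
$\sqrt{\left(J{\left(4 \right)} - -90\right) + f} = \sqrt{\left(\frac{5}{-2 + 4^{2}} - -90\right) + 3299} = \sqrt{\left(\frac{5}{-2 + 16} + 90\right) + 3299} = \sqrt{\left(\frac{5}{14} + 90\right) + 3299} = \sqrt{\frac{1265}{14} + 3299} = \sqrt{\frac{47451}{14}} = \frac{\sqrt{664314}}{14}$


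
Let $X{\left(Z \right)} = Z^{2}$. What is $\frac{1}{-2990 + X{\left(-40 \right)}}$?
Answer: $- \frac{1}{1390} \approx -0.00071942$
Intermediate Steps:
$\frac{1}{-2990 + X{\left(-40 \right)}} = \frac{1}{-2990 + \left(-40\right)^{2}} = \frac{1}{-2990 + 1600} = \frac{1}{-1390} = - \frac{1}{1390}$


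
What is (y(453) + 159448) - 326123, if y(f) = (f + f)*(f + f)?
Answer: 654161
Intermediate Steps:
y(f) = 4*f² (y(f) = (2*f)*(2*f) = 4*f²)
(y(453) + 159448) - 326123 = (4*453² + 159448) - 326123 = (4*205209 + 159448) - 326123 = (820836 + 159448) - 326123 = 980284 - 326123 = 654161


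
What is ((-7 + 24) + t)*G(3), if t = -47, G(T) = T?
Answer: -90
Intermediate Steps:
((-7 + 24) + t)*G(3) = ((-7 + 24) - 47)*3 = (17 - 47)*3 = -30*3 = -90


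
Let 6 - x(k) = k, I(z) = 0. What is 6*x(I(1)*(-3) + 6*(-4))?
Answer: 180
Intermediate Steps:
x(k) = 6 - k
6*x(I(1)*(-3) + 6*(-4)) = 6*(6 - (0*(-3) + 6*(-4))) = 6*(6 - (0 - 24)) = 6*(6 - 1*(-24)) = 6*(6 + 24) = 6*30 = 180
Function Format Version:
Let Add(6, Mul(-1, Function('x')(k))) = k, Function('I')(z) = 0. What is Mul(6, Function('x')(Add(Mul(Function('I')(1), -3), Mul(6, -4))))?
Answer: 180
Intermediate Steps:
Function('x')(k) = Add(6, Mul(-1, k))
Mul(6, Function('x')(Add(Mul(Function('I')(1), -3), Mul(6, -4)))) = Mul(6, Add(6, Mul(-1, Add(Mul(0, -3), Mul(6, -4))))) = Mul(6, Add(6, Mul(-1, Add(0, -24)))) = Mul(6, Add(6, Mul(-1, -24))) = Mul(6, Add(6, 24)) = Mul(6, 30) = 180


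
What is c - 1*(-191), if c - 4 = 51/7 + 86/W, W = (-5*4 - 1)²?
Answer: 89294/441 ≈ 202.48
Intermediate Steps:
W = 441 (W = (-20 - 1)² = (-21)² = 441)
c = 5063/441 (c = 4 + (51/7 + 86/441) = 4 + 3299/441 = 5063/441 ≈ 11.481)
c - 1*(-191) = 5063/441 - 1*(-191) = 5063/441 + 191 = 89294/441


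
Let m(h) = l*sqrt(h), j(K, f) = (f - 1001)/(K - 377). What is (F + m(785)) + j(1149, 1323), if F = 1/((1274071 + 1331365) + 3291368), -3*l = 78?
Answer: 474692915/1138083172 - 26*sqrt(785) ≈ -728.05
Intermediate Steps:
j(K, f) = (-1001 + f)/(-377 + K)
l = -26 (l = -1/3*78 = -26)
m(h) = -26*sqrt(h)
F = 1/5896804 (F = 1/(2605436 + 3291368) = 1/5896804 ≈ 1.6958e-7)
(F + m(785)) + j(1149, 1323) = (1/5896804 - 26*sqrt(785)) + (-1001 + 1323)/(-377 + 1149) = (1/5896804 - 26*sqrt(785)) + 322/772 = (1/5896804 - 26*sqrt(785)) + (1/772)*322 = (1/5896804 - 26*sqrt(785)) + 161/386 = 474692915/1138083172 - 26*sqrt(785)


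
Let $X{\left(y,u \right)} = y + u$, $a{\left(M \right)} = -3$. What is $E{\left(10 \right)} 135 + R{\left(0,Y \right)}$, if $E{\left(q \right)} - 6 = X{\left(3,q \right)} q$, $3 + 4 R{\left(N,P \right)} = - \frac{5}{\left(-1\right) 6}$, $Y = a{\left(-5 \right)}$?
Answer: $\frac{440627}{24} \approx 18359.0$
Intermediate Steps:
$Y = -3$
$X{\left(y,u \right)} = u + y$
$R{\left(N,P \right)} = - \frac{13}{24}$ ($R{\left(N,P \right)} = - \frac{3}{4} + \frac{\left(-5\right) \frac{1}{\left(-1\right) 6}}{4} = - \frac{3}{4} + \frac{\left(-5\right) \frac{1}{-6}}{4} = - \frac{3}{4} + \frac{\left(-5\right) \left(- \frac{1}{6}\right)}{4} = - \frac{3}{4} + \frac{1}{4} \cdot \frac{5}{6} = - \frac{3}{4} + \frac{5}{24} = - \frac{13}{24}$)
$E{\left(q \right)} = 6 + q \left(3 + q\right)$ ($E{\left(q \right)} = 6 + \left(q + 3\right) q = 6 + \left(3 + q\right) q = 6 + q \left(3 + q\right)$)
$E{\left(10 \right)} 135 + R{\left(0,Y \right)} = \left(6 + 10 \left(3 + 10\right)\right) 135 - \frac{13}{24} = \left(6 + 10 \cdot 13\right) 135 - \frac{13}{24} = \left(6 + 130\right) 135 - \frac{13}{24} = 136 \cdot 135 - \frac{13}{24} = 18360 - \frac{13}{24} = \frac{440627}{24}$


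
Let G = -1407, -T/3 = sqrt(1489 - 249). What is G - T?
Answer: -1407 + 6*sqrt(310) ≈ -1301.4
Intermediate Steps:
T = -6*sqrt(310) (T = -3*sqrt(1489 - 249) = -6*sqrt(310) ≈ -105.64)
G - T = -1407 - (-6)*sqrt(310) = -1407 + 6*sqrt(310)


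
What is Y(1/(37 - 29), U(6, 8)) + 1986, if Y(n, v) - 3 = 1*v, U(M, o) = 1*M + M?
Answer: 2001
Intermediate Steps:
U(M, o) = 2*M (U(M, o) = M + M = 2*M)
Y(n, v) = 3 + v (Y(n, v) = 3 + 1*v = 3 + v)
Y(1/(37 - 29), U(6, 8)) + 1986 = (3 + 2*6) + 1986 = (3 + 12) + 1986 = 15 + 1986 = 2001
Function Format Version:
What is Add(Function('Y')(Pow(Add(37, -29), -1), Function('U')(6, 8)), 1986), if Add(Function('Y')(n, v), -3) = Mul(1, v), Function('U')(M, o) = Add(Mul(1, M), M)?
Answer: 2001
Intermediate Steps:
Function('U')(M, o) = Mul(2, M) (Function('U')(M, o) = Add(M, M) = Mul(2, M))
Function('Y')(n, v) = Add(3, v) (Function('Y')(n, v) = Add(3, Mul(1, v)) = Add(3, v))
Add(Function('Y')(Pow(Add(37, -29), -1), Function('U')(6, 8)), 1986) = Add(Add(3, Mul(2, 6)), 1986) = Add(Add(3, 12), 1986) = Add(15, 1986) = 2001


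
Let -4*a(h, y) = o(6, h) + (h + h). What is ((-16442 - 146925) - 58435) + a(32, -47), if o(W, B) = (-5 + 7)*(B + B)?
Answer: -221850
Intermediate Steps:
o(W, B) = 4*B (o(W, B) = 2*(2*B) = 4*B)
a(h, y) = -3*h/2 (a(h, y) = -(4*h + (h + h))/4 = -(4*h + 2*h)/4 = -3*h/2)
((-16442 - 146925) - 58435) + a(32, -47) = ((-16442 - 146925) - 58435) - 3/2*32 = (-163367 - 58435) - 48 = -221802 - 48 = -221850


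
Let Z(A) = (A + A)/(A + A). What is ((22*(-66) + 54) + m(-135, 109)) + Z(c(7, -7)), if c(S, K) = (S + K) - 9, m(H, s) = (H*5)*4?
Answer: -4097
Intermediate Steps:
m(H, s) = 20*H (m(H, s) = (5*H)*4 = 20*H)
c(S, K) = -9 + K + S (c(S, K) = (K + S) - 9 = -9 + K + S)
Z(A) = 1 (Z(A) = (2*A)/((2*A)) = (2*A)*(1/(2*A)) = 1)
((22*(-66) + 54) + m(-135, 109)) + Z(c(7, -7)) = ((22*(-66) + 54) + 20*(-135)) + 1 = ((-1452 + 54) - 2700) + 1 = (-1398 - 2700) + 1 = -4098 + 1 = -4097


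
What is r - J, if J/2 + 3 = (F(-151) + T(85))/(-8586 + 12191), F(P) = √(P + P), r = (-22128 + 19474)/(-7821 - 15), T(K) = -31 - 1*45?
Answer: 90125711/14124390 - 2*I*√302/3605 ≈ 6.3809 - 0.0096411*I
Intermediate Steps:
T(K) = -76 (T(K) = -31 - 45 = -76)
r = 1327/3918 (r = -2654/(-7836) = -2654*(-1/7836) = 1327/3918 ≈ 0.33869)
F(P) = √2*√P (F(P) = √(2*P) = √2*√P)
J = -21782/3605 + 2*I*√302/3605 (J = -6 + 2*((√2*√(-151) - 76)/(-8586 + 12191)) = -6 + 2*((√2*(I*√151) - 76)/3605) = -6 + 2*((I*√302 - 76)*(1/3605)) = -6 + 2*((-76 + I*√302)*(1/3605)) = -6 + 2*(-76/3605 + I*√302/3605) = -6 + (-152/3605 + 2*I*√302/3605) = -21782/3605 + 2*I*√302/3605 ≈ -6.0422 + 0.0096411*I)
r - J = 1327/3918 - (-21782/3605 + 2*I*√302/3605) = 1327/3918 + (21782/3605 - 2*I*√302/3605) = 90125711/14124390 - 2*I*√302/3605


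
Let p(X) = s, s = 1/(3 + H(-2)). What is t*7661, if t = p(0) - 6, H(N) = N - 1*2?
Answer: -53627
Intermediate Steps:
H(N) = -2 + N (H(N) = N - 2 = -2 + N)
s = -1 (s = 1/(3 + (-2 - 2)) = 1/(3 - 4) = 1/(-1) = -1)
p(X) = -1
t = -7 (t = -1 - 6 = -7)
t*7661 = -7*7661 = -53627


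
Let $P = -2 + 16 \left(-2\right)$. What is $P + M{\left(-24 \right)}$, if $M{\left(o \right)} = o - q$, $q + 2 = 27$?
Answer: $-83$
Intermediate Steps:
$q = 25$ ($q = -2 + 27 = 25$)
$M{\left(o \right)} = -25 + o$ ($M{\left(o \right)} = o - 25 = -25 + o$)
$P = -34$ ($P = -2 - 32 = -34$)
$P + M{\left(-24 \right)} = -34 - 49 = -83$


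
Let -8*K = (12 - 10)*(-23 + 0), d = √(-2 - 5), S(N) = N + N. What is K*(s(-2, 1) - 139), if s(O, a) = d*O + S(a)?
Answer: -3151/4 - 23*I*√7/2 ≈ -787.75 - 30.426*I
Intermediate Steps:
S(N) = 2*N
d = I*√7 (d = √(-7) = I*√7 ≈ 2.6458*I)
s(O, a) = 2*a + I*O*√7 (s(O, a) = (I*√7)*O + 2*a = I*O*√7 + 2*a = 2*a + I*O*√7)
K = 23/4 (K = -(12 - 10)*(-23 + 0)/8 = -(-23)/4 = -⅛*(-46) = 23/4 ≈ 5.7500)
K*(s(-2, 1) - 139) = 23*((2*1 + I*(-2)*√7) - 139)/4 = 23*((2 - 2*I*√7) - 139)/4 = 23*(-137 - 2*I*√7)/4 = -3151/4 - 23*I*√7/2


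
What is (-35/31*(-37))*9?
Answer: 11655/31 ≈ 375.97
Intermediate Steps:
(-35/31*(-37))*9 = (-35*1/31*(-37))*9 = -35/31*(-37)*9 = (1295/31)*9 = 11655/31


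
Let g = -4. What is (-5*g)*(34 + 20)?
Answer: 1080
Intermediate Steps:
(-5*g)*(34 + 20) = (-5*(-4))*(34 + 20) = 20*54 = 1080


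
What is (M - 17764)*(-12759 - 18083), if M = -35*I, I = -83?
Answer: 458281278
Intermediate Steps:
M = 2905 (M = -35*(-83) = 2905)
(M - 17764)*(-12759 - 18083) = (2905 - 17764)*(-12759 - 18083) = -14859*(-30842) = 458281278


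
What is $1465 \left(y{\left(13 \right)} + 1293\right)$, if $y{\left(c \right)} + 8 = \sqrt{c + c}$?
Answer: $1882525 + 1465 \sqrt{26} \approx 1.89 \cdot 10^{6}$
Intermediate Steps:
$y{\left(c \right)} = -8 + \sqrt{2} \sqrt{c}$ ($y{\left(c \right)} = -8 + \sqrt{c + c} = -8 + \sqrt{2 c} = -8 + \sqrt{2} \sqrt{c}$)
$1465 \left(y{\left(13 \right)} + 1293\right) = 1465 \left(\left(-8 + \sqrt{2} \sqrt{13}\right) + 1293\right) = 1465 \left(\left(-8 + \sqrt{26}\right) + 1293\right) = 1465 \left(1285 + \sqrt{26}\right) = 1882525 + 1465 \sqrt{26}$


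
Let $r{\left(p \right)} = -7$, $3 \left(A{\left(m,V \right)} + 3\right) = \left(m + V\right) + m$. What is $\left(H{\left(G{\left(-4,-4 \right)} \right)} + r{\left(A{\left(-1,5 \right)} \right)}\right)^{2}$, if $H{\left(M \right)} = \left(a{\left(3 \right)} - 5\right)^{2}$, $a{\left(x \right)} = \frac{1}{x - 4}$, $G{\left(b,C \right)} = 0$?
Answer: $841$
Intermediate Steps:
$a{\left(x \right)} = \frac{1}{-4 + x}$
$H{\left(M \right)} = 36$ ($H{\left(M \right)} = \left(\frac{1}{-4 + 3} - 5\right)^{2} = \left(\frac{1}{-1} - 5\right)^{2} = \left(-1 - 5\right)^{2} = \left(-6\right)^{2} = 36$)
$A{\left(m,V \right)} = -3 + \frac{V}{3} + \frac{2 m}{3}$ ($A{\left(m,V \right)} = -3 + \frac{\left(m + V\right) + m}{3} = -3 + \frac{\left(V + m\right) + m}{3} = -3 + \frac{V + 2 m}{3} = -3 + \left(\frac{V}{3} + \frac{2 m}{3}\right) = -3 + \frac{V}{3} + \frac{2 m}{3}$)
$\left(H{\left(G{\left(-4,-4 \right)} \right)} + r{\left(A{\left(-1,5 \right)} \right)}\right)^{2} = \left(36 - 7\right)^{2} = 29^{2} = 841$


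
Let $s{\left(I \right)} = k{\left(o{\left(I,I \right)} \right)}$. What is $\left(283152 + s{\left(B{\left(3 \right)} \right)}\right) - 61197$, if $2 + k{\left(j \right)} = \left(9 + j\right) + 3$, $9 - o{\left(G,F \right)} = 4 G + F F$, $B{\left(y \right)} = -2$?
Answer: $221978$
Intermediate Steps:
$o{\left(G,F \right)} = 9 - F^{2} - 4 G$ ($o{\left(G,F \right)} = 9 - \left(4 G + F F\right) = 9 - \left(4 G + F^{2}\right) = 9 - \left(F^{2} + 4 G\right) = 9 - F^{2} - 4 G$)
$k{\left(j \right)} = 10 + j$ ($k{\left(j \right)} = -2 + \left(\left(9 + j\right) + 3\right) = -2 + \left(12 + j\right) = 10 + j$)
$s{\left(I \right)} = 19 - I^{2} - 4 I$ ($s{\left(I \right)} = 10 - \left(-9 + I^{2} + 4 I\right) = 19 - I^{2} - 4 I$)
$\left(283152 + s{\left(B{\left(3 \right)} \right)}\right) - 61197 = \left(283152 - -23\right) - 61197 = \left(283152 + \left(19 - 4 + 8\right)\right) - 61197 = \left(283152 + 23\right) - 61197 = 283175 - 61197 = 221978$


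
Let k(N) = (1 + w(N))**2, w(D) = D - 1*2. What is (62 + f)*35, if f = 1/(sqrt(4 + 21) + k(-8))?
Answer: 186655/86 ≈ 2170.4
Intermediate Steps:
w(D) = -2 + D (w(D) = D - 2 = -2 + D)
k(N) = (-1 + N)**2 (k(N) = (1 + (-2 + N))**2 = (-1 + N)**2)
f = 1/86 (f = 1/(sqrt(4 + 21) + (-1 - 8)**2) = 1/(sqrt(25) + (-9)**2) = 1/(5 + 81) = 1/86 ≈ 0.011628)
(62 + f)*35 = (62 + 1/86)*35 = (5333/86)*35 = 186655/86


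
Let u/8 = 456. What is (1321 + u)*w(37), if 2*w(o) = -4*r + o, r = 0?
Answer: 183853/2 ≈ 91927.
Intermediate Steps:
u = 3648 (u = 8*456 = 3648)
w(o) = o/2 (w(o) = (-4*0 + o)/2 = (0 + o)/2 = o/2)
(1321 + u)*w(37) = (1321 + 3648)*((1/2)*37) = 4969*(37/2) = 183853/2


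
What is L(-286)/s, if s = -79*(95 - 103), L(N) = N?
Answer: -143/316 ≈ -0.45253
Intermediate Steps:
s = 632 (s = -79*(-8) = 632)
L(-286)/s = -286/632 = -286*1/632 = -143/316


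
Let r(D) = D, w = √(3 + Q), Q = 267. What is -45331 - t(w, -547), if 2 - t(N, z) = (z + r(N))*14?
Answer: -52991 + 42*√30 ≈ -52761.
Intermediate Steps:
w = 3*√30 (w = √(3 + 267) = √270 = 3*√30 ≈ 16.432)
t(N, z) = 2 - 14*N - 14*z (t(N, z) = 2 - (z + N)*14 = 2 - (N + z)*14 = 2 - (14*N + 14*z) = 2 + (-14*N - 14*z) = 2 - 14*N - 14*z)
-45331 - t(w, -547) = -45331 - (2 - 42*√30 - 14*(-547)) = -45331 - (2 - 42*√30 + 7658) = -45331 - (7660 - 42*√30) = -45331 + (-7660 + 42*√30) = -52991 + 42*√30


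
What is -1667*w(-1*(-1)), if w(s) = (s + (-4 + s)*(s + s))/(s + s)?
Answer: 8335/2 ≈ 4167.5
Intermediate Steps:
w(s) = (s + 2*s*(-4 + s))/(2*s) (w(s) = (s + (-4 + s)*(2*s))/((2*s)) = (s + 2*s*(-4 + s))*(1/(2*s)) = (s + 2*s*(-4 + s))/(2*s))
-1667*w(-1*(-1)) = -1667*(-7/2 - 1*(-1)) = -1667*(-7/2 + 1) = -1667*(-5/2) = 8335/2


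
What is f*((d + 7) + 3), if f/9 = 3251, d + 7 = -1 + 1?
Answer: 87777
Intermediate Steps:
d = -7 (d = -7 + (-1 + 1) = -7 + 0 = -7)
f = 29259 (f = 9*3251 = 29259)
f*((d + 7) + 3) = 29259*((-7 + 7) + 3) = 29259*(0 + 3) = 29259*3 = 87777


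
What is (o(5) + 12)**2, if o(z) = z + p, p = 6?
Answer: 529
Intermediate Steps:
o(z) = 6 + z (o(z) = z + 6 = 6 + z)
(o(5) + 12)**2 = ((6 + 5) + 12)**2 = (11 + 12)**2 = 23**2 = 529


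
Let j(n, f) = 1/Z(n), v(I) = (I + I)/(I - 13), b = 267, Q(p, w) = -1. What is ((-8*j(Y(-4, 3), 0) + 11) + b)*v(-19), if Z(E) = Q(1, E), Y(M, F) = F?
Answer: 2717/8 ≈ 339.63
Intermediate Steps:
Z(E) = -1
v(I) = 2*I/(-13 + I) (v(I) = (2*I)/(-13 + I) = 2*I/(-13 + I))
j(n, f) = -1 (j(n, f) = 1/(-1) = -1)
((-8*j(Y(-4, 3), 0) + 11) + b)*v(-19) = ((-8*(-1) + 11) + 267)*(2*(-19)/(-13 - 19)) = ((8 + 11) + 267)*(2*(-19)/(-32)) = (19 + 267)*(2*(-19)*(-1/32)) = 286*(19/16) = 2717/8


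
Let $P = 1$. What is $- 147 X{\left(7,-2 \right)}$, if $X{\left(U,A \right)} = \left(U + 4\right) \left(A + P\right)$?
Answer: $1617$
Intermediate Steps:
$X{\left(U,A \right)} = \left(1 + A\right) \left(4 + U\right)$ ($X{\left(U,A \right)} = \left(U + 4\right) \left(A + 1\right) = \left(4 + U\right) \left(1 + A\right) = \left(1 + A\right) \left(4 + U\right)$)
$- 147 X{\left(7,-2 \right)} = - 147 \left(4 + 7 + 4 \left(-2\right) - 14\right) = - 147 \left(4 + 7 - 8 - 14\right) = \left(-147\right) \left(-11\right) = 1617$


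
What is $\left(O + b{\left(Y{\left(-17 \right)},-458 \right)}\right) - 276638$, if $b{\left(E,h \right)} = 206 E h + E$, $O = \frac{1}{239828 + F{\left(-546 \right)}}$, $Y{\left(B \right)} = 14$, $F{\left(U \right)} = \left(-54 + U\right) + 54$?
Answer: $- \frac{382252037871}{239282} \approx -1.5975 \cdot 10^{6}$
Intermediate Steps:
$F{\left(U \right)} = U$
$O = \frac{1}{239282}$ ($O = \frac{1}{239828 - 546} = \frac{1}{239282} \approx 4.1792 \cdot 10^{-6}$)
$b{\left(E,h \right)} = E + 206 E h$ ($b{\left(E,h \right)} = 206 E h + E = E + 206 E h$)
$\left(O + b{\left(Y{\left(-17 \right)},-458 \right)}\right) - 276638 = \left(\frac{1}{239282} + 14 \left(1 + 206 \left(-458\right)\right)\right) - 276638 = \left(\frac{1}{239282} + 14 \left(1 - 94348\right)\right) - 276638 = \left(\frac{1}{239282} + 14 \left(-94347\right)\right) - 276638 = \left(\frac{1}{239282} - 1320858\right) - 276638 = - \frac{316057543955}{239282} - 276638 = - \frac{382252037871}{239282}$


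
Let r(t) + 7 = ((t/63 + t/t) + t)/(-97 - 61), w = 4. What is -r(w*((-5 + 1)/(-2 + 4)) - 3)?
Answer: 69037/9954 ≈ 6.9356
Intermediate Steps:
r(t) = -1107/158 - 32*t/4977 (r(t) = -7 + ((t/63 + t/t) + t)/(-97 - 61) = -7 + ((t*(1/63) + 1) + t)/(-158) = -7 + ((t/63 + 1) + t)*(-1/158) = -7 + ((1 + t/63) + t)*(-1/158) = -7 + (1 + 64*t/63)*(-1/158) = -7 + (-1/158 - 32*t/4977) = -1107/158 - 32*t/4977)
-r(w*((-5 + 1)/(-2 + 4)) - 3) = -(-1107/158 - 32*(4*((-5 + 1)/(-2 + 4)) - 3)/4977) = -(-1107/158 - 32*(4*(-4/2) - 3)/4977) = -(-1107/158 - 32*(4*(-4*½) - 3)/4977) = -(-1107/158 - 32*(4*(-2) - 3)/4977) = -(-1107/158 - 32*(-8 - 3)/4977) = -(-1107/158 - 32/4977*(-11)) = -(-1107/158 + 352/4977) = -1*(-69037/9954) = 69037/9954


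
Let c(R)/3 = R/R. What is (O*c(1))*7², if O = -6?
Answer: -882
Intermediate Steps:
c(R) = 3 (c(R) = 3*(R/R) = 3*1 = 3)
(O*c(1))*7² = -6*3*7² = -18*49 = -882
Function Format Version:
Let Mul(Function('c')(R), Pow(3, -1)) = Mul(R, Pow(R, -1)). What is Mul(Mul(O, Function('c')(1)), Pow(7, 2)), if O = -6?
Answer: -882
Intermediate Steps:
Function('c')(R) = 3 (Function('c')(R) = Mul(3, Mul(R, Pow(R, -1))) = Mul(3, 1) = 3)
Mul(Mul(O, Function('c')(1)), Pow(7, 2)) = Mul(Mul(-6, 3), Pow(7, 2)) = Mul(-18, 49) = -882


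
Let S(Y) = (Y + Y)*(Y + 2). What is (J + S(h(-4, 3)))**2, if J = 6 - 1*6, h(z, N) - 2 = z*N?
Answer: 25600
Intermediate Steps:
h(z, N) = 2 + N*z (h(z, N) = 2 + z*N = 2 + N*z)
S(Y) = 2*Y*(2 + Y) (S(Y) = (2*Y)*(2 + Y) = 2*Y*(2 + Y))
J = 0 (J = 6 - 6 = 0)
(J + S(h(-4, 3)))**2 = (0 + 2*(2 + 3*(-4))*(2 + (2 + 3*(-4))))**2 = (0 + 2*(2 - 12)*(2 + (2 - 12)))**2 = (0 + 2*(-10)*(2 - 10))**2 = (0 + 2*(-10)*(-8))**2 = (0 + 160)**2 = 160**2 = 25600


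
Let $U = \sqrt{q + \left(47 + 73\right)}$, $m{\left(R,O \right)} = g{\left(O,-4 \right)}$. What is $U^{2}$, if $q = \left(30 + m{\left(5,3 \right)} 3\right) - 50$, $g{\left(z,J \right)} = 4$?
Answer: $112$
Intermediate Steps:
$m{\left(R,O \right)} = 4$
$q = -8$ ($q = \left(30 + 4 \cdot 3\right) - 50 = \left(30 + 12\right) - 50 = 42 - 50 = -8$)
$U = 4 \sqrt{7}$ ($U = \sqrt{-8 + \left(47 + 73\right)} = \sqrt{-8 + 120} = \sqrt{112} = 4 \sqrt{7} \approx 10.583$)
$U^{2} = \left(4 \sqrt{7}\right)^{2} = 112$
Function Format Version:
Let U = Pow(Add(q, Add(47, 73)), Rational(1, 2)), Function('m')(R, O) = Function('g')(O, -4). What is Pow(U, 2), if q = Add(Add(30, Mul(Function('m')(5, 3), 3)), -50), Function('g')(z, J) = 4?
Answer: 112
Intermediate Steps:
Function('m')(R, O) = 4
q = -8 (q = Add(Add(30, Mul(4, 3)), -50) = Add(Add(30, 12), -50) = Add(42, -50) = -8)
U = Mul(4, Pow(7, Rational(1, 2))) (U = Pow(Add(-8, Add(47, 73)), Rational(1, 2)) = Pow(Add(-8, 120), Rational(1, 2)) = Pow(112, Rational(1, 2)) = Mul(4, Pow(7, Rational(1, 2))) ≈ 10.583)
Pow(U, 2) = Pow(Mul(4, Pow(7, Rational(1, 2))), 2) = 112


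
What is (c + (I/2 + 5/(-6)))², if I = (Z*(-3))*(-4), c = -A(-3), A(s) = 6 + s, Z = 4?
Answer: 14641/36 ≈ 406.69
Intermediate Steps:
c = -3 (c = -(6 - 3) = -1*3 = -3)
I = 48 (I = (4*(-3))*(-4) = -12*(-4) = 48)
(c + (I/2 + 5/(-6)))² = (-3 + (48/2 + 5/(-6)))² = (-3 + (48*(½) + 5*(-⅙)))² = (-3 + (24 - ⅚))² = (-3 + 139/6)² = (121/6)² = 14641/36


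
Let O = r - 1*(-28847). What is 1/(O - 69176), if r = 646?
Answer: -1/39683 ≈ -2.5200e-5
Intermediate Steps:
O = 29493 (O = 646 - 1*(-28847) = 646 + 28847 = 29493)
1/(O - 69176) = 1/(29493 - 69176) = 1/(-39683) = -1/39683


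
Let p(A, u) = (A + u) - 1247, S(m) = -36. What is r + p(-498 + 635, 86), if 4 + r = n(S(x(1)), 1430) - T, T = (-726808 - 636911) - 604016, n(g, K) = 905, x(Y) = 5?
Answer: 1967612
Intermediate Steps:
p(A, u) = -1247 + A + u
T = -1967735 (T = -1363719 - 604016 = -1967735)
r = 1968636 (r = -4 + (905 - 1*(-1967735)) = -4 + (905 + 1967735) = -4 + 1968640 = 1968636)
r + p(-498 + 635, 86) = 1968636 + (-1247 + (-498 + 635) + 86) = 1968636 + (-1247 + 137 + 86) = 1968636 - 1024 = 1967612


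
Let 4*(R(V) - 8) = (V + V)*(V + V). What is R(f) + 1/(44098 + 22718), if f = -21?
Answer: 30000385/66816 ≈ 449.00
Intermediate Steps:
R(V) = 8 + V**2 (R(V) = 8 + ((V + V)*(V + V))/4 = 8 + ((2*V)*(2*V))/4 = 8 + (4*V**2)/4 = 8 + V**2)
R(f) + 1/(44098 + 22718) = (8 + (-21)**2) + 1/(44098 + 22718) = (8 + 441) + 1/66816 = 449 + 1/66816 = 30000385/66816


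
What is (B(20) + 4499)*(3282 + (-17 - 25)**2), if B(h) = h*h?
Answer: 24720354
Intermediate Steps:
B(h) = h**2
(B(20) + 4499)*(3282 + (-17 - 25)**2) = (20**2 + 4499)*(3282 + (-17 - 25)**2) = (400 + 4499)*(3282 + (-42)**2) = 4899*(3282 + 1764) = 4899*5046 = 24720354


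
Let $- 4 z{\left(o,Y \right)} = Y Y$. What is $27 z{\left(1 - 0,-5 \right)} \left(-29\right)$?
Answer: $\frac{19575}{4} \approx 4893.8$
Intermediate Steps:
$z{\left(o,Y \right)} = - \frac{Y^{2}}{4}$ ($z{\left(o,Y \right)} = - \frac{Y Y}{4} = - \frac{Y^{2}}{4}$)
$27 z{\left(1 - 0,-5 \right)} \left(-29\right) = 27 \left(- \frac{\left(-5\right)^{2}}{4}\right) \left(-29\right) = 27 \left(\left(- \frac{1}{4}\right) 25\right) \left(-29\right) = 27 \left(- \frac{25}{4}\right) \left(-29\right) = \left(- \frac{675}{4}\right) \left(-29\right) = \frac{19575}{4}$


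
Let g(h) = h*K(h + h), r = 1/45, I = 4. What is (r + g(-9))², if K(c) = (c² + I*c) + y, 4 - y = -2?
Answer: 10917951121/2025 ≈ 5.3916e+6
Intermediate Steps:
y = 6 (y = 4 - 1*(-2) = 4 + 2 = 6)
K(c) = 6 + c² + 4*c (K(c) = (c² + 4*c) + 6 = 6 + c² + 4*c)
r = 1/45 ≈ 0.022222
g(h) = h*(6 + 4*h² + 8*h) (g(h) = h*(6 + (h + h)² + 4*(h + h)) = h*(6 + (2*h)² + 4*(2*h)) = h*(6 + 4*h² + 8*h))
(r + g(-9))² = (1/45 + 2*(-9)*(3 + 2*(-9)² + 4*(-9)))² = (1/45 + 2*(-9)*(3 + 2*81 - 36))² = (1/45 + 2*(-9)*(3 + 162 - 36))² = (1/45 + 2*(-9)*129)² = (1/45 - 2322)² = (-104489/45)² = 10917951121/2025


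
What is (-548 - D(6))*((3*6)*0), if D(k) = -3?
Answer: 0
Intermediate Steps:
(-548 - D(6))*((3*6)*0) = (-548 - 1*(-3))*((3*6)*0) = (-548 + 3)*(18*0) = -545*0 = 0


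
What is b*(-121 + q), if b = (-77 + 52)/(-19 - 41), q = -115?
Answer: -295/3 ≈ -98.333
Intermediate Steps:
b = 5/12 (b = -25/(-60) = -25*(-1/60) = 5/12 ≈ 0.41667)
b*(-121 + q) = 5*(-121 - 115)/12 = (5/12)*(-236) = -295/3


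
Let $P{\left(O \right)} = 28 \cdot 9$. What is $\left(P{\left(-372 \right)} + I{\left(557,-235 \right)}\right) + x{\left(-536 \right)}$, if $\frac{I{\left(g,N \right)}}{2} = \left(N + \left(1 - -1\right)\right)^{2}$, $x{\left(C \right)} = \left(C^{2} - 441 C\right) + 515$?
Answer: $633017$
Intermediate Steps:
$x{\left(C \right)} = 515 + C^{2} - 441 C$
$I{\left(g,N \right)} = 2 \left(2 + N\right)^{2}$ ($I{\left(g,N \right)} = 2 \left(N + \left(1 - -1\right)\right)^{2} = 2 \left(N + \left(1 + 1\right)\right)^{2} = 2 \left(N + 2\right)^{2} = 2 \left(2 + N\right)^{2}$)
$P{\left(O \right)} = 252$
$\left(P{\left(-372 \right)} + I{\left(557,-235 \right)}\right) + x{\left(-536 \right)} = \left(252 + 2 \left(2 - 235\right)^{2}\right) + \left(515 + \left(-536\right)^{2} - -236376\right) = \left(252 + 2 \left(-233\right)^{2}\right) + \left(515 + 287296 + 236376\right) = \left(252 + 2 \cdot 54289\right) + 524187 = \left(252 + 108578\right) + 524187 = 108830 + 524187 = 633017$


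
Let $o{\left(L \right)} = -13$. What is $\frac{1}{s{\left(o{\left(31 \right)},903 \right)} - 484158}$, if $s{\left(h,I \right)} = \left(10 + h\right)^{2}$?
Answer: $- \frac{1}{484149} \approx -2.0655 \cdot 10^{-6}$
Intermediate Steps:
$\frac{1}{s{\left(o{\left(31 \right)},903 \right)} - 484158} = \frac{1}{\left(10 - 13\right)^{2} - 484158} = \frac{1}{\left(-3\right)^{2} - 484158} = \frac{1}{9 - 484158} = \frac{1}{-484149} = - \frac{1}{484149}$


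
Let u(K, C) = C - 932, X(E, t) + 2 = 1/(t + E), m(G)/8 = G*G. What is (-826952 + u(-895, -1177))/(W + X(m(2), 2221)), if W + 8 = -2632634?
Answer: 1867874433/5931346931 ≈ 0.31492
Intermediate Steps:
m(G) = 8*G² (m(G) = 8*(G*G) = 8*G²)
X(E, t) = -2 + 1/(E + t) (X(E, t) = -2 + 1/(t + E) = -2 + 1/(E + t))
W = -2632642 (W = -8 - 2632634 = -2632642)
u(K, C) = -932 + C
(-826952 + u(-895, -1177))/(W + X(m(2), 2221)) = (-826952 + (-932 - 1177))/(-2632642 + (1 - 16*2² - 2*2221)/(8*2² + 2221)) = (-826952 - 2109)/(-2632642 + (1 - 16*4 - 4442)/(8*4 + 2221)) = -829061/(-2632642 + (1 - 2*32 - 4442)/(32 + 2221)) = -829061/(-2632642 + (1 - 64 - 4442)/2253) = -829061/(-2632642 + (1/2253)*(-4505)) = -829061/(-2632642 - 4505/2253) = -829061/(-5931346931/2253) = -829061*(-2253/5931346931) = 1867874433/5931346931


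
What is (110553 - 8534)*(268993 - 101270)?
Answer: 17110932737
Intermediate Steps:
(110553 - 8534)*(268993 - 101270) = 102019*167723 = 17110932737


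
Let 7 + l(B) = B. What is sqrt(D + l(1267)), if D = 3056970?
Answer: sqrt(3058230) ≈ 1748.8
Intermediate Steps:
l(B) = -7 + B
sqrt(D + l(1267)) = sqrt(3056970 + (-7 + 1267)) = sqrt(3056970 + 1260) = sqrt(3058230)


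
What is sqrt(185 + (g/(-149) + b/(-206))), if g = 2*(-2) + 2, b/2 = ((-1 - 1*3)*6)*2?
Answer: sqrt(43686048891)/15347 ≈ 13.619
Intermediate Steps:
b = -96 (b = 2*(((-1 - 1*3)*6)*2) = 2*(((-1 - 3)*6)*2) = 2*(-4*6*2) = 2*(-24*2) = 2*(-48) = -96)
g = -2 (g = -4 + 2 = -2)
sqrt(185 + (g/(-149) + b/(-206))) = sqrt(185 + (-2/(-149) - 96/(-206))) = sqrt(185 + (-2*(-1/149) - 96*(-1/206))) = sqrt(185 + (2/149 + 48/103)) = sqrt(185 + 7358/15347) = sqrt(2846553/15347) = sqrt(43686048891)/15347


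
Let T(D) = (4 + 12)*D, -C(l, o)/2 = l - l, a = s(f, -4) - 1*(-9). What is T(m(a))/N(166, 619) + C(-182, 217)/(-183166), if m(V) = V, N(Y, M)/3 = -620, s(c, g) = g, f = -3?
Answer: -4/93 ≈ -0.043011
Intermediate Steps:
N(Y, M) = -1860 (N(Y, M) = 3*(-620) = -1860)
a = 5 (a = -4 - 1*(-9) = -4 + 9 = 5)
C(l, o) = 0 (C(l, o) = -2*(l - l) = -2*0 = 0)
T(D) = 16*D
T(m(a))/N(166, 619) + C(-182, 217)/(-183166) = (16*5)/(-1860) + 0/(-183166) = 80*(-1/1860) + 0*(-1/183166) = -4/93 + 0 = -4/93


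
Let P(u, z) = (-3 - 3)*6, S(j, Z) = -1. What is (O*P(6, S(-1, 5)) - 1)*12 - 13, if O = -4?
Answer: 1703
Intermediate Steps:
P(u, z) = -36 (P(u, z) = -6*6 = -36)
(O*P(6, S(-1, 5)) - 1)*12 - 13 = (-4*(-36) - 1)*12 - 13 = (144 - 1)*12 - 13 = 143*12 - 13 = 1716 - 13 = 1703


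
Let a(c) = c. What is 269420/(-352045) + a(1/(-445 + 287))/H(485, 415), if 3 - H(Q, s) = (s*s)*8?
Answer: -11730111670175/15327470817734 ≈ -0.76530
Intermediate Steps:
H(Q, s) = 3 - 8*s² (H(Q, s) = 3 - s*s*8 = 3 - s²*8 = 3 - 8*s²)
269420/(-352045) + a(1/(-445 + 287))/H(485, 415) = 269420/(-352045) + 1/((-445 + 287)*(3 - 8*415²)) = 269420*(-1/352045) + 1/((-158)*(3 - 8*172225)) = -53884/70409 - 1/(158*(3 - 1377800)) = -53884/70409 - 1/158/(-1377797) = -53884/70409 - 1/158*(-1/1377797) = -53884/70409 + 1/217691926 = -11730111670175/15327470817734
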